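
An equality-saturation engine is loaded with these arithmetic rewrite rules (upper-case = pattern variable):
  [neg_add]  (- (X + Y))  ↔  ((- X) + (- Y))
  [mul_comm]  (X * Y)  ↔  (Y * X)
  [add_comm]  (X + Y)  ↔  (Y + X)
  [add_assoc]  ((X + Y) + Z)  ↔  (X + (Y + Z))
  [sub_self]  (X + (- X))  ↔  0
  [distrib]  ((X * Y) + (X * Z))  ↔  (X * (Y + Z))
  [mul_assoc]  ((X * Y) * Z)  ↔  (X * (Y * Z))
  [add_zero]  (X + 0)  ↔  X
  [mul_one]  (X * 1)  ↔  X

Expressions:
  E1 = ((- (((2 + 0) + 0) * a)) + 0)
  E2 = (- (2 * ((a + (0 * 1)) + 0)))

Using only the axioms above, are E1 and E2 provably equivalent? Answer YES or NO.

YES

step 1: add_zero (→) rewrites ((2 + 0) + 0) into (2 + 0), now ((- ((2 + 0) * a)) + 0)
step 2: add_zero (→) rewrites ((- ((2 + 0) * a)) + 0) into (- ((2 + 0) * a))
step 3: add_zero (→) rewrites (2 + 0) into 2, now (- (2 * a))
step 4: add_zero (←) rewrites a into (a + 0), now (- (2 * (a + 0)))
step 5: add_zero (←) rewrites (a + 0) into ((a + 0) + 0), now (- (2 * ((a + 0) + 0)))
step 6: mul_one (←) rewrites 0 into (0 * 1), which is E2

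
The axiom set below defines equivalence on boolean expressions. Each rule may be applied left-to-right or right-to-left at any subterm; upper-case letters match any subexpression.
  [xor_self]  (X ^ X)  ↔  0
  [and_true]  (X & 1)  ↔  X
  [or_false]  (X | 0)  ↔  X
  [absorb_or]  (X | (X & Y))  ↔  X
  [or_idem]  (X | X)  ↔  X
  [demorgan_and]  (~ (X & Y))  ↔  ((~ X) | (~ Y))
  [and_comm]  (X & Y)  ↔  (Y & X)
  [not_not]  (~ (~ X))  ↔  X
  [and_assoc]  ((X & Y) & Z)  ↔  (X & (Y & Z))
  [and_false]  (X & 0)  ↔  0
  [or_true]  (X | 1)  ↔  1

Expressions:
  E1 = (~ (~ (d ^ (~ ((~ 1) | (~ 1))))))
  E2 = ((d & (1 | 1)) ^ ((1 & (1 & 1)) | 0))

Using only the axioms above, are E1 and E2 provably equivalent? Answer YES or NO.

YES

(1) ((~ 1) | (~ 1))  =[or_idem →]=  (~ 1)    ⊢ (~ (~ (d ^ (~ (~ 1)))))
(2) (~ (~ (d ^ (~ (~ 1)))))  =[not_not →]=  (d ^ (~ (~ 1)))
(3) (~ (~ 1))  =[not_not →]=  1    ⊢ (d ^ 1)
(4) d  =[and_true ←]=  (d & 1)    ⊢ ((d & 1) ^ 1)
(5) 1  =[or_idem ←]=  (1 | 1)    ⊢ ((d & (1 | 1)) ^ 1)
(6) 1  =[and_true ←]=  (1 & 1)    ⊢ ((d & (1 | 1)) ^ (1 & 1))
(7) 1  =[and_true ←]=  (1 & 1)    ⊢ ((d & (1 | 1)) ^ (1 & (1 & 1)))
(8) (1 & (1 & 1))  =[or_false ←]=  ((1 & (1 & 1)) | 0)    ⊢ E2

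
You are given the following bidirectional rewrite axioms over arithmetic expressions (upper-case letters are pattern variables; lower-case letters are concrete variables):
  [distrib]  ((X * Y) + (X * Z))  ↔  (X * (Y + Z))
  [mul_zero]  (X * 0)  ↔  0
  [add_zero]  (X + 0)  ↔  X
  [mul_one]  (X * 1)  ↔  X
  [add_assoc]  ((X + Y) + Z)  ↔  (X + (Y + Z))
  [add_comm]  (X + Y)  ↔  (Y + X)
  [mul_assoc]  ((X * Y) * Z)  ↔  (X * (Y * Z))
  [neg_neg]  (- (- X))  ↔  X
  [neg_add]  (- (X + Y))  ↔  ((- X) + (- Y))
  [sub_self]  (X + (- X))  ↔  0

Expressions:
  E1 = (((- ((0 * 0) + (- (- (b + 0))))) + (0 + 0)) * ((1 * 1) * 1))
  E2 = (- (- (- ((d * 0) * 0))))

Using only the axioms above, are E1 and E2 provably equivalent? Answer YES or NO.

The axioms are sound identities: if E1 ↔* E2 then E1 and E2 evaluate identically under any assignment.
Under b=1, d=0: E1 evaluates to -1, E2 to 0. Distinct ⇒ no rewrite sequence connects them.

NO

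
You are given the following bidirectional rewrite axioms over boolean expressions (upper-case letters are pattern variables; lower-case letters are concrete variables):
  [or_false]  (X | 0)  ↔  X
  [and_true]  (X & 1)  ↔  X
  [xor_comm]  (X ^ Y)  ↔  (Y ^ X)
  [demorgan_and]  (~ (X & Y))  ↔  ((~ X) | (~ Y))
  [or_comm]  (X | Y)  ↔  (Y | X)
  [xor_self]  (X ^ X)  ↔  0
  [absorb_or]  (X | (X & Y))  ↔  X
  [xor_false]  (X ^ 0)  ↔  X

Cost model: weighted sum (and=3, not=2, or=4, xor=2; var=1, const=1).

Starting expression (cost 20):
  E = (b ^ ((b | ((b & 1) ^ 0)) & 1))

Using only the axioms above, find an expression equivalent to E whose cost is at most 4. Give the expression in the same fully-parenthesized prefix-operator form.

(b ^ b)   [cost 4]

1. [xor_false →] ((b & 1) ^ 0)  →  (b & 1);  E = (b ^ ((b | (b & 1)) & 1))
2. [absorb_or →] (b | (b & 1))  →  b;  E = (b ^ (b & 1))
3. [and_true →] (b & 1)  →  b;  cost 4 ≤ 4, done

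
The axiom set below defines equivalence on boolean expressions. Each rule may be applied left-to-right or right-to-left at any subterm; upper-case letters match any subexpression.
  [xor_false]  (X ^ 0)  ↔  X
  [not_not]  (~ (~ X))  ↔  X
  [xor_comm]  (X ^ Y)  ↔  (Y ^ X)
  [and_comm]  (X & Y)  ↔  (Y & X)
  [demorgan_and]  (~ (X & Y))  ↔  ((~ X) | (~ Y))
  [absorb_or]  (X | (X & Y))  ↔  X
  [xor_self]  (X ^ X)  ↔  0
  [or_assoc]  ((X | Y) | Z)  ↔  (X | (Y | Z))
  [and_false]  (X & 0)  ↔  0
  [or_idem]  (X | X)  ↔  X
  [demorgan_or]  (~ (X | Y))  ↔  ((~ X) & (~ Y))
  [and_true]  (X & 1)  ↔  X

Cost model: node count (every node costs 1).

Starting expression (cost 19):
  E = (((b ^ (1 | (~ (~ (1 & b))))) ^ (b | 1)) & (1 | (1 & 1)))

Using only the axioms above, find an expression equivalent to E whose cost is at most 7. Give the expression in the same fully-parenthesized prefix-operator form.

(1) (~ (~ (1 & b)))  =[not_not →]=  (1 & b)    ⊢ (((b ^ (1 | (1 & b))) ^ (b | 1)) & (1 | (1 & 1)))
(2) (1 | (1 & b))  =[absorb_or →]=  1    ⊢ (((b ^ 1) ^ (b | 1)) & (1 | (1 & 1)))
(3) (1 | (1 & 1))  =[absorb_or →]=  1    ⊢ (((b ^ 1) ^ (b | 1)) & 1)
(4) (((b ^ 1) ^ (b | 1)) & 1)  =[and_true →]=  ((b ^ 1) ^ (b | 1))    ⊢ cost 7, within 7

((b ^ 1) ^ (b | 1))   [cost 7]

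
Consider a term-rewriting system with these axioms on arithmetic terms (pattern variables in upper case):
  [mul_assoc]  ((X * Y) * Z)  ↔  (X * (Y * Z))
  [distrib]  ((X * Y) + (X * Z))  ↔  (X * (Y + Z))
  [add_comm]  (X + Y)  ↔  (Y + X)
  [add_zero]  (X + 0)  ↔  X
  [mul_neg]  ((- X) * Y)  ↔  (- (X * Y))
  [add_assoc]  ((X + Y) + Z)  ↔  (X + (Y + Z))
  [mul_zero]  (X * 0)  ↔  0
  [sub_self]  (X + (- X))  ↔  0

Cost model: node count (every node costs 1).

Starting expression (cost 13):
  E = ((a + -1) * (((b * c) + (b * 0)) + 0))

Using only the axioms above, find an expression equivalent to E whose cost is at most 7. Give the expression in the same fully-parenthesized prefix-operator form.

((a + -1) * (b * c))   [cost 7]

step 1: distrib (→) rewrites ((b * c) + (b * 0)) into (b * (c + 0)), now ((a + -1) * ((b * (c + 0)) + 0))
step 2: add_zero (→) rewrites (c + 0) into c, now ((a + -1) * ((b * c) + 0))
step 3: add_zero (→) rewrites ((b * c) + 0) into (b * c), reaching cost 7 (bound 7)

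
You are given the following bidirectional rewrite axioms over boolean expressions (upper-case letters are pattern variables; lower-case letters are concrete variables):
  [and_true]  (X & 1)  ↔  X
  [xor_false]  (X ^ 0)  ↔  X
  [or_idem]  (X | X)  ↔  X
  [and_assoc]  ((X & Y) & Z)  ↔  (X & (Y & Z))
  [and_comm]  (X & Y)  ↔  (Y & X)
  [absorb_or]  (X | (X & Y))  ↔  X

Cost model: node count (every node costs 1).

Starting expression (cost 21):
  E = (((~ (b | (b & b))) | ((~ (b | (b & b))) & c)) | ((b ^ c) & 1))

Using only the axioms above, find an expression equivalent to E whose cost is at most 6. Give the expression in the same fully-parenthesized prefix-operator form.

((~ b) | (b ^ c))   [cost 6]

step 1: and_true (→) rewrites ((b ^ c) & 1) into (b ^ c), now (((~ (b | (b & b))) | ((~ (b | (b & b))) & c)) | (b ^ c))
step 2: absorb_or (→) rewrites ((~ (b | (b & b))) | ((~ (b | (b & b))) & c)) into (~ (b | (b & b))), now ((~ (b | (b & b))) | (b ^ c))
step 3: absorb_or (→) rewrites (b | (b & b)) into b, reaching cost 6 (bound 6)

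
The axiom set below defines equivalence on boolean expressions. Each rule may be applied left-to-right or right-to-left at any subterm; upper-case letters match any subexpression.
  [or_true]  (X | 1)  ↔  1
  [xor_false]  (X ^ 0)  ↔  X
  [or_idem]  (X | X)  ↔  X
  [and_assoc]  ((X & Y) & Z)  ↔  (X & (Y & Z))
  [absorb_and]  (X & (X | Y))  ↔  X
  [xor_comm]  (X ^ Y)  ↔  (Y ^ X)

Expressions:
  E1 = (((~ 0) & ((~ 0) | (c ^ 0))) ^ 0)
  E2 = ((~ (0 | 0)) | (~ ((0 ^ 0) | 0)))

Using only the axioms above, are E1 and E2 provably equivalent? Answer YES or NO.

(1) (((~ 0) & ((~ 0) | (c ^ 0))) ^ 0)  =[xor_false →]=  ((~ 0) & ((~ 0) | (c ^ 0)))
(2) (c ^ 0)  =[xor_false →]=  c    ⊢ ((~ 0) & ((~ 0) | c))
(3) ((~ 0) & ((~ 0) | c))  =[absorb_and →]=  (~ 0)
(4) 0  =[or_idem ←]=  (0 | 0)    ⊢ (~ (0 | 0))
(5) (~ (0 | 0))  =[or_idem ←]=  ((~ (0 | 0)) | (~ (0 | 0)))
(6) 0  =[xor_false ←]=  (0 ^ 0)    ⊢ E2

YES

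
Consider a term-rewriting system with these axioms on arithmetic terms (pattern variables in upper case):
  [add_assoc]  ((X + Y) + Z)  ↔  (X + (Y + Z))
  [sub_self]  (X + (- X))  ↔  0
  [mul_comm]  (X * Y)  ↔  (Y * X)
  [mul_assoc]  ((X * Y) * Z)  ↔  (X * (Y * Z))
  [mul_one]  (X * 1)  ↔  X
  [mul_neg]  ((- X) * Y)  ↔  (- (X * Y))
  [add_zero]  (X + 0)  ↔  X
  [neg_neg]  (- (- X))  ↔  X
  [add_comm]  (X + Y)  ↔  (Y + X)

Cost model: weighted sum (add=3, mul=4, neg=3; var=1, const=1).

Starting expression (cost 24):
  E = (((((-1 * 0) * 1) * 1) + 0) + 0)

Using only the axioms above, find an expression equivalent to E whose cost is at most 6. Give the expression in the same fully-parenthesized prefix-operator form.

(-1 * 0)   [cost 6]

(1) (((-1 * 0) * 1) * 1)  =[mul_one →]=  ((-1 * 0) * 1)    ⊢ ((((-1 * 0) * 1) + 0) + 0)
(2) ((((-1 * 0) * 1) + 0) + 0)  =[add_zero →]=  (((-1 * 0) * 1) + 0)
(3) (((-1 * 0) * 1) + 0)  =[add_zero →]=  ((-1 * 0) * 1)
(4) ((-1 * 0) * 1)  =[mul_one →]=  (-1 * 0)    ⊢ cost 6, within 6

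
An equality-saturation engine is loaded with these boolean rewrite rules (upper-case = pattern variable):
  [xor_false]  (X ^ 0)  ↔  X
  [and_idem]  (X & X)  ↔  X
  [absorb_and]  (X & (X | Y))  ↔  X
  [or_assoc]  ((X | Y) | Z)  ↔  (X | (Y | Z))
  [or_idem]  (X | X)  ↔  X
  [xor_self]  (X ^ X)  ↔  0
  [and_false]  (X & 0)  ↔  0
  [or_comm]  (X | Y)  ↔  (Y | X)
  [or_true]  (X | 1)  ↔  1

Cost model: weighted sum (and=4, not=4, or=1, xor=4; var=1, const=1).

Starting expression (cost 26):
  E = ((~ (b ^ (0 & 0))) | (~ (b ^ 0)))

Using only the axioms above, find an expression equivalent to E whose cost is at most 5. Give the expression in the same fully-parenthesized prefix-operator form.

1. [and_idem →] (0 & 0)  →  0;  E = ((~ (b ^ 0)) | (~ (b ^ 0)))
2. [or_idem →] ((~ (b ^ 0)) | (~ (b ^ 0)))  →  (~ (b ^ 0))
3. [xor_false →] (b ^ 0)  →  b;  cost 5 ≤ 5, done

(~ b)   [cost 5]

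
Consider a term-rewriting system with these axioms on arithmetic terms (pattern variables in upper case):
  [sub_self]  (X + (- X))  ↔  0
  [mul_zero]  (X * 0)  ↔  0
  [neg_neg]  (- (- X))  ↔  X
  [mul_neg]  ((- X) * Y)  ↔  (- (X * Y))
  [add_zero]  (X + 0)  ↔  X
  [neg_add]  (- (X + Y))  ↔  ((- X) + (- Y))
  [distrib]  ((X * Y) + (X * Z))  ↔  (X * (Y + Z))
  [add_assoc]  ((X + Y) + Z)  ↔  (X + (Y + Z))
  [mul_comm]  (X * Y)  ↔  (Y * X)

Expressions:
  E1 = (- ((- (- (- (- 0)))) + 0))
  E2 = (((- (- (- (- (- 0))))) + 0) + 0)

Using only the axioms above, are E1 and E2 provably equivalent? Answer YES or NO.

YES

1. [neg_neg →] (- (- (- 0)))  →  (- 0);  E1 = (- ((- (- 0)) + 0))
2. [add_zero →] ((- (- 0)) + 0)  →  (- (- 0));  E1 = (- (- (- 0)))
3. [neg_neg →] (- (- (- 0)))  →  (- 0)
4. [add_zero ←] (- 0)  →  ((- 0) + 0)
5. [add_zero ←] (- 0)  →  ((- 0) + 0);  E1 = (((- 0) + 0) + 0)
6. [neg_neg ←] 0  →  (- (- 0));  E1 = (((- (- (- 0))) + 0) + 0)
7. [neg_neg ←] (- (- (- 0)))  →  (- (- (- (- (- 0)))));  this is E2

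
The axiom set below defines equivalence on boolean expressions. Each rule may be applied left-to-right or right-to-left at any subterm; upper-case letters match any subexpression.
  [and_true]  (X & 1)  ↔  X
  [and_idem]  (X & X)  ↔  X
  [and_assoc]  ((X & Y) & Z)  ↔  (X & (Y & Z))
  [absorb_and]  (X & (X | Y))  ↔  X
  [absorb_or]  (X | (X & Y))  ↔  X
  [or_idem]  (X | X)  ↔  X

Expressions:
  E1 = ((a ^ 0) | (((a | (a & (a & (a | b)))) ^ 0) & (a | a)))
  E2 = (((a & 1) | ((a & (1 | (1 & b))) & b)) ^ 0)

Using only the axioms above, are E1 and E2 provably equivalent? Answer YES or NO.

(1) (a & (a | b))  =[absorb_and →]=  a    ⊢ ((a ^ 0) | (((a | (a & a)) ^ 0) & (a | a)))
(2) (a | a)  =[or_idem →]=  a    ⊢ ((a ^ 0) | (((a | (a & a)) ^ 0) & a))
(3) (a | (a & a))  =[absorb_or →]=  a    ⊢ ((a ^ 0) | ((a ^ 0) & a))
(4) ((a ^ 0) | ((a ^ 0) & a))  =[absorb_or →]=  (a ^ 0)
(5) a  =[and_true ←]=  (a & 1)    ⊢ ((a & 1) ^ 0)
(6) (a & 1)  =[absorb_or ←]=  ((a & 1) | ((a & 1) & b))    ⊢ (((a & 1) | ((a & 1) & b)) ^ 0)
(7) 1  =[absorb_or ←]=  (1 | (1 & b))    ⊢ E2

YES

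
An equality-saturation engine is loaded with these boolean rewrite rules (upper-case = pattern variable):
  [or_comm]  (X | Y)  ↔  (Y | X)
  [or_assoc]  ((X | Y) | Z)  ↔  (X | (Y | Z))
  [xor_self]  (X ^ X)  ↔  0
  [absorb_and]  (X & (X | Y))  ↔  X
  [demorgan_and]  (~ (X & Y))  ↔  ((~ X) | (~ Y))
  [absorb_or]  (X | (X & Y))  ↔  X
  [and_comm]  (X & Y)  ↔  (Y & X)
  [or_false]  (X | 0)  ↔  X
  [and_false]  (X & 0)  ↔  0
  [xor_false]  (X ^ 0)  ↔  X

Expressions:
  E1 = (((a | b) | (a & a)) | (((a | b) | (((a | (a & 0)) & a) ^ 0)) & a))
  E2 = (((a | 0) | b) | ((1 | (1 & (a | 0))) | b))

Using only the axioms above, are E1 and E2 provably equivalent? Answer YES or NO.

All listed rules preserve value, hence provable equivalence implies equal values everywhere; look for a separating assignment.
a=0, b=0 gives E1 ↦ 0, E2 ↦ 1; values differ ⇒ not provably equivalent.

NO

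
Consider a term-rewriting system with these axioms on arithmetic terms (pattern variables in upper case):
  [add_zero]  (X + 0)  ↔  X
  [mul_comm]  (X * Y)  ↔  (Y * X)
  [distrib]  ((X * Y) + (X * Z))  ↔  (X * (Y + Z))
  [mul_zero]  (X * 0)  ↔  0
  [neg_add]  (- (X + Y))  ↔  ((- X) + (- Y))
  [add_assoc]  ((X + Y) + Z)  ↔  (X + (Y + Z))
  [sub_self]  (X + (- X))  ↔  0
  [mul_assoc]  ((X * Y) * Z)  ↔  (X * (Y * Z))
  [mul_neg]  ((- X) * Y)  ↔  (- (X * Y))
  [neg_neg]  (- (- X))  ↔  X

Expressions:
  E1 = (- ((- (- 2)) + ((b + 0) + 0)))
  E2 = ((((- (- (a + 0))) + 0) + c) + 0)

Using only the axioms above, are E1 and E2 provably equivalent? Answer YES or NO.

NO

Every axiom is a valid identity, so a rewrite proof would force E1 and E2 to agree under every assignment.
At a=0, b=0, c=0: E1 = -2 but E2 = 0; they differ, so no derivation exists.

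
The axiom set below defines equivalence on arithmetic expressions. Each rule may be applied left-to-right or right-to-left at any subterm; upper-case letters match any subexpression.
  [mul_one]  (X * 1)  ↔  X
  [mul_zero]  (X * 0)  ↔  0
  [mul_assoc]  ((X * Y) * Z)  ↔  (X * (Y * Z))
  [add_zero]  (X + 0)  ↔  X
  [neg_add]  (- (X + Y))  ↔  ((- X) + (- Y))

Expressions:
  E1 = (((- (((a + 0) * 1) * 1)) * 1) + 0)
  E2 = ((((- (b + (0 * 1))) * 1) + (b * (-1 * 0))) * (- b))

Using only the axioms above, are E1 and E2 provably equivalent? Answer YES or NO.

NO

All listed rules preserve value, hence provable equivalence implies equal values everywhere; look for a separating assignment.
a=0, b=1 gives E1 ↦ 0, E2 ↦ 1; values differ ⇒ not provably equivalent.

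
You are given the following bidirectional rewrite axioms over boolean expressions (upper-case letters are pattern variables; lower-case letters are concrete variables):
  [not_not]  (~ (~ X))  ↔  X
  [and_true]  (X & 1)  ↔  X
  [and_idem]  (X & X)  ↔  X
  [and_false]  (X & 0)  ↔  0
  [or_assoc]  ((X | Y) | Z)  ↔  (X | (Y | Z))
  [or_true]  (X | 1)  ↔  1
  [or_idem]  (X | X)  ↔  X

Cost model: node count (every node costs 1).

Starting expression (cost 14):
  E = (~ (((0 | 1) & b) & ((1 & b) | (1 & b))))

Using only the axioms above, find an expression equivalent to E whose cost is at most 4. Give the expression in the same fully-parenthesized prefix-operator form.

step 1: or_idem (→) rewrites ((1 & b) | (1 & b)) into (1 & b), now (~ (((0 | 1) & b) & (1 & b)))
step 2: or_true (→) rewrites (0 | 1) into 1, now (~ ((1 & b) & (1 & b)))
step 3: and_idem (→) rewrites ((1 & b) & (1 & b)) into (1 & b), reaching cost 4 (bound 4)

(~ (1 & b))   [cost 4]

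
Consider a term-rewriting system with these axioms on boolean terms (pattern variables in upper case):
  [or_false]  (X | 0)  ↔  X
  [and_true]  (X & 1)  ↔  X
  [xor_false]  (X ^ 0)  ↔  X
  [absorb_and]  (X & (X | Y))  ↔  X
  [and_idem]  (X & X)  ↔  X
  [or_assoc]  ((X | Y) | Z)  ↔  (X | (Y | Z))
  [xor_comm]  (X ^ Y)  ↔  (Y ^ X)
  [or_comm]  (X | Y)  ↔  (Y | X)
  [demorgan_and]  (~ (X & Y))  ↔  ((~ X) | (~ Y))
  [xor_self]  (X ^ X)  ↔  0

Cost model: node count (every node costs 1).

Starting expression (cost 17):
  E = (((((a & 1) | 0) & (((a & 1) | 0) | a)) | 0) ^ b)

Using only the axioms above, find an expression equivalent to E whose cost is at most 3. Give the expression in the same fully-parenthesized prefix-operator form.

(a ^ b)   [cost 3]

step 1: absorb_and (→) rewrites (((a & 1) | 0) & (((a & 1) | 0) | a)) into ((a & 1) | 0), now ((((a & 1) | 0) | 0) ^ b)
step 2: or_false (→) rewrites (((a & 1) | 0) | 0) into ((a & 1) | 0), now (((a & 1) | 0) ^ b)
step 3: or_false (→) rewrites ((a & 1) | 0) into (a & 1), now ((a & 1) ^ b)
step 4: and_true (→) rewrites (a & 1) into a, reaching cost 3 (bound 3)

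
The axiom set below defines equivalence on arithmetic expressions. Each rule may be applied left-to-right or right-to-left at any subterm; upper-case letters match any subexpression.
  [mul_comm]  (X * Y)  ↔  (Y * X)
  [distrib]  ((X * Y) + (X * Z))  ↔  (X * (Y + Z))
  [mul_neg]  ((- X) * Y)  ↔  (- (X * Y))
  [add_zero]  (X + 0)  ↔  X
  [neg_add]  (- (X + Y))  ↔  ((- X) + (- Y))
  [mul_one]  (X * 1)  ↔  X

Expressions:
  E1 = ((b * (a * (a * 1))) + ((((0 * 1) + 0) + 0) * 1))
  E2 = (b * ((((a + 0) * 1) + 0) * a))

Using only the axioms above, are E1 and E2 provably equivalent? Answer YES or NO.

YES

1. [add_zero →] (((0 * 1) + 0) + 0)  →  ((0 * 1) + 0);  E1 = ((b * (a * (a * 1))) + (((0 * 1) + 0) * 1))
2. [mul_one →] (0 * 1)  →  0;  E1 = ((b * (a * (a * 1))) + ((0 + 0) * 1))
3. [mul_one →] (a * 1)  →  a;  E1 = ((b * (a * a)) + ((0 + 0) * 1))
4. [mul_one →] ((0 + 0) * 1)  →  (0 + 0);  E1 = ((b * (a * a)) + (0 + 0))
5. [add_zero →] (0 + 0)  →  0;  E1 = ((b * (a * a)) + 0)
6. [add_zero →] ((b * (a * a)) + 0)  →  (b * (a * a))
7. [mul_one ←] a  →  (a * 1);  E1 = (b * ((a * 1) * a))
8. [add_zero ←] a  →  (a + 0);  E1 = (b * (((a + 0) * 1) * a))
9. [add_zero ←] ((a + 0) * 1)  →  (((a + 0) * 1) + 0);  this is E2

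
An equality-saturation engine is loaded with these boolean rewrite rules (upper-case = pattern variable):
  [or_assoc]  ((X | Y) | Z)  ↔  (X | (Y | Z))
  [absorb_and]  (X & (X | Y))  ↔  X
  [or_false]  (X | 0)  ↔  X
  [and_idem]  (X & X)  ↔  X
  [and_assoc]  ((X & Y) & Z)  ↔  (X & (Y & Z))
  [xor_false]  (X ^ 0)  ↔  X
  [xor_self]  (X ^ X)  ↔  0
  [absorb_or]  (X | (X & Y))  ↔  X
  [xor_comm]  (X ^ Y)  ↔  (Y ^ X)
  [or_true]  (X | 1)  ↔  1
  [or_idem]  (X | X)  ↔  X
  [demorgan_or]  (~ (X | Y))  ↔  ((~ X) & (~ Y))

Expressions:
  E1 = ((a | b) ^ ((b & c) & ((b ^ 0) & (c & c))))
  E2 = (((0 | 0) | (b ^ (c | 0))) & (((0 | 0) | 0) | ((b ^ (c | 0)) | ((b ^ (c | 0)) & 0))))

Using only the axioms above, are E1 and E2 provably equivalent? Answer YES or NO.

The axioms are sound identities: if E1 ↔* E2 then E1 and E2 evaluate identically under any assignment.
Under a=0, b=0, c=1: E1 evaluates to 0, E2 to 1. Distinct ⇒ no rewrite sequence connects them.

NO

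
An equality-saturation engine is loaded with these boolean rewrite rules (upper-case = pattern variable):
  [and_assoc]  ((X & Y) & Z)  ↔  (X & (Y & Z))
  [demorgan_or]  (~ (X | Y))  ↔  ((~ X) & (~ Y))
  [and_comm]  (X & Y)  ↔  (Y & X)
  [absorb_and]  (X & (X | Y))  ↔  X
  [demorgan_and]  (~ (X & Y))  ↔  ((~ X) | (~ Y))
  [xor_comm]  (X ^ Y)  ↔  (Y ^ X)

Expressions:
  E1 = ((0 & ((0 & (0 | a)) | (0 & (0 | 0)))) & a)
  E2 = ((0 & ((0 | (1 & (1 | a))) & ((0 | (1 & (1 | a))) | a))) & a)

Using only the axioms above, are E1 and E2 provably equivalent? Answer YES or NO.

YES

(1) (0 & (0 | a))  =[absorb_and →]=  0    ⊢ ((0 & (0 | (0 & (0 | 0)))) & a)
(2) (0 & (0 | 0))  =[absorb_and →]=  0    ⊢ ((0 & (0 | 0)) & a)
(3) (0 & (0 | 0))  =[absorb_and →]=  0    ⊢ (0 & a)
(4) 0  =[absorb_and ←]=  (0 & (0 | 1))    ⊢ ((0 & (0 | 1)) & a)
(5) 1  =[absorb_and ←]=  (1 & (1 | a))    ⊢ ((0 & (0 | (1 & (1 | a)))) & a)
(6) (0 | (1 & (1 | a)))  =[absorb_and ←]=  ((0 | (1 & (1 | a))) & ((0 | (1 & (1 | a))) | a))    ⊢ E2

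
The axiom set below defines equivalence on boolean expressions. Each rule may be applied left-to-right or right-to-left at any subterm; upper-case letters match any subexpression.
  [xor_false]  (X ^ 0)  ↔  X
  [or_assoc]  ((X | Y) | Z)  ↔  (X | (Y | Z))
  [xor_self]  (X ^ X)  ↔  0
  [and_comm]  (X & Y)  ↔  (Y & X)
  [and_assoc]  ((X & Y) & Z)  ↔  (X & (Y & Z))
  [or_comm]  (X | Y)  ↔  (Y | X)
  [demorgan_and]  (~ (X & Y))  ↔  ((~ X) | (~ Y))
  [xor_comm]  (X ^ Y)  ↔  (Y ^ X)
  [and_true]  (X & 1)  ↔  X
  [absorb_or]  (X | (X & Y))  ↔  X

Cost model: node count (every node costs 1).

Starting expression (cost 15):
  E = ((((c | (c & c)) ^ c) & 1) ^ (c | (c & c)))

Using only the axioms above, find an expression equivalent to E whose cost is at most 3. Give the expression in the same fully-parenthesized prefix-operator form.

(0 ^ c)   [cost 3]

(1) (c | (c & c))  =[absorb_or →]=  c    ⊢ (((c ^ c) & 1) ^ (c | (c & c)))
(2) (c ^ c)  =[xor_self →]=  0    ⊢ ((0 & 1) ^ (c | (c & c)))
(3) (c | (c & c))  =[absorb_or →]=  c    ⊢ ((0 & 1) ^ c)
(4) (0 & 1)  =[and_true →]=  0    ⊢ cost 3, within 3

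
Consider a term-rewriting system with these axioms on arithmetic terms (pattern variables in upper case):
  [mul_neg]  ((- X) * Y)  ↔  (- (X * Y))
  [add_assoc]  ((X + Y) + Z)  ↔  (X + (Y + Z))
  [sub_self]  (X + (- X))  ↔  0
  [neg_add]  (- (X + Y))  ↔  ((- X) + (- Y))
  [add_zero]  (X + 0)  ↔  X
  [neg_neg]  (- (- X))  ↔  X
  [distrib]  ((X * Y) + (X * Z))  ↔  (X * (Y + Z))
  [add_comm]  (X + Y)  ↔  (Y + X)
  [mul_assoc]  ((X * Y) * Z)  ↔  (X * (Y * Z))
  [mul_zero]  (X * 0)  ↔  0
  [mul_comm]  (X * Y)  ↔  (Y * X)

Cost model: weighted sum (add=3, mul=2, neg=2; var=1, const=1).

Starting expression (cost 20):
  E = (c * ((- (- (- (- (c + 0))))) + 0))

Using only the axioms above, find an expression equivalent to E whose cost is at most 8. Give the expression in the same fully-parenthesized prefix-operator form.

(c * (c + 0))   [cost 8]

1. [neg_neg →] (- (- (- (c + 0))))  →  (- (c + 0));  E = (c * ((- (- (c + 0))) + 0))
2. [neg_neg →] (- (- (c + 0)))  →  (c + 0);  E = (c * ((c + 0) + 0))
3. [add_zero →] ((c + 0) + 0)  →  (c + 0);  cost 8 ≤ 8, done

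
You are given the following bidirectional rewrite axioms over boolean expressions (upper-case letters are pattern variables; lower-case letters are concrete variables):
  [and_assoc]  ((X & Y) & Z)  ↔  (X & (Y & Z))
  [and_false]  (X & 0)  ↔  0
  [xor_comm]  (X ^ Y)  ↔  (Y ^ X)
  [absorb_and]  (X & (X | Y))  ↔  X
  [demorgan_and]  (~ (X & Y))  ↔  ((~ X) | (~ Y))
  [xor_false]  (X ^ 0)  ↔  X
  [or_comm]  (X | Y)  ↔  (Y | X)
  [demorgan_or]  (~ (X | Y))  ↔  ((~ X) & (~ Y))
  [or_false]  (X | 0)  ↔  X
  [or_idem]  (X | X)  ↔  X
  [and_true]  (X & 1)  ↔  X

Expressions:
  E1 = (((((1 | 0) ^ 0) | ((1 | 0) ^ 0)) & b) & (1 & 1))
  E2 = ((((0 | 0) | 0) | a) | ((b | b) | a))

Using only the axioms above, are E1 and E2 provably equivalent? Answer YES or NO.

All listed rules preserve value, hence provable equivalence implies equal values everywhere; look for a separating assignment.
a=1, b=0 gives E1 ↦ 0, E2 ↦ 1; values differ ⇒ not provably equivalent.

NO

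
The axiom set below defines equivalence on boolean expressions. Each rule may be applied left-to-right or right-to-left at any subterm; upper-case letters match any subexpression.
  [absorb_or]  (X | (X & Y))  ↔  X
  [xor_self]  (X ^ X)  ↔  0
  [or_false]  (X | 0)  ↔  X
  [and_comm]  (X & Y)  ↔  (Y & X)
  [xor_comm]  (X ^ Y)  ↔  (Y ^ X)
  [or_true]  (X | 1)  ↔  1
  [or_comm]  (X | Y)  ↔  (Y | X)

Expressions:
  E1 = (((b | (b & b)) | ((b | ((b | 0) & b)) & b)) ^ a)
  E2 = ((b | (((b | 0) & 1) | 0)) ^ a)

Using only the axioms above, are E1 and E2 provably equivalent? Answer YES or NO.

(1) (b | 0)  =[or_false →]=  b    ⊢ (((b | (b & b)) | ((b | (b & b)) & b)) ^ a)
(2) ((b | (b & b)) | ((b | (b & b)) & b))  =[absorb_or →]=  (b | (b & b))    ⊢ ((b | (b & b)) ^ a)
(3) (b | (b & b))  =[absorb_or →]=  b    ⊢ (b ^ a)
(4) b  =[absorb_or ←]=  (b | (b & 1))    ⊢ ((b | (b & 1)) ^ a)
(5) b  =[or_false ←]=  (b | 0)    ⊢ ((b | ((b | 0) & 1)) ^ a)
(6) ((b | 0) & 1)  =[or_false ←]=  (((b | 0) & 1) | 0)    ⊢ E2

YES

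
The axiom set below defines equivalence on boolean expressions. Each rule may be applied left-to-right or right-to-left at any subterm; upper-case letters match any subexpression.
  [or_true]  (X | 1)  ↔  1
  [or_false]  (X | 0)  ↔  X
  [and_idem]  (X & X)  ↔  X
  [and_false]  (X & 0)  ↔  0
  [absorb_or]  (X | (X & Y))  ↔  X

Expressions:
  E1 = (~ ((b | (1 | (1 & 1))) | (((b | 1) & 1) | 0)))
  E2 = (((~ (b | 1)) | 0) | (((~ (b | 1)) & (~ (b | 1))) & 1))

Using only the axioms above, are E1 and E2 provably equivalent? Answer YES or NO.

step 1: absorb_or (→) rewrites (1 | (1 & 1)) into 1, now (~ ((b | 1) | (((b | 1) & 1) | 0)))
step 2: or_false (→) rewrites (((b | 1) & 1) | 0) into ((b | 1) & 1), now (~ ((b | 1) | ((b | 1) & 1)))
step 3: absorb_or (→) rewrites ((b | 1) | ((b | 1) & 1)) into (b | 1), now (~ (b | 1))
step 4: absorb_or (←) rewrites (~ (b | 1)) into ((~ (b | 1)) | ((~ (b | 1)) & 1))
step 5: and_idem (←) rewrites (~ (b | 1)) into ((~ (b | 1)) & (~ (b | 1))), now ((~ (b | 1)) | (((~ (b | 1)) & (~ (b | 1))) & 1))
step 6: or_false (←) rewrites (~ (b | 1)) into ((~ (b | 1)) | 0), which is E2

YES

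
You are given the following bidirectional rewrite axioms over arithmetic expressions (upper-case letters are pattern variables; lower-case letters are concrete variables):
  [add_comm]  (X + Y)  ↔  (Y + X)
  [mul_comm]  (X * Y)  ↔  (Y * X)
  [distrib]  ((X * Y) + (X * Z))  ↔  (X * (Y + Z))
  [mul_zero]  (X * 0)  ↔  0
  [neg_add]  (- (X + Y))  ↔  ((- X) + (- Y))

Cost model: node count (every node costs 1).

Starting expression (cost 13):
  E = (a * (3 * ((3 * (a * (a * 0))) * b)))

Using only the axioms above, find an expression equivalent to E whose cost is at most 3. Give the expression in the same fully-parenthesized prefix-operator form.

(1) (a * 0)  =[mul_zero →]=  0    ⊢ (a * (3 * ((3 * (a * 0)) * b)))
(2) (3 * (a * 0))  =[mul_comm →]=  ((a * 0) * 3)    ⊢ (a * (3 * (((a * 0) * 3) * b)))
(3) (a * (3 * (((a * 0) * 3) * b)))  =[mul_comm →]=  ((3 * (((a * 0) * 3) * b)) * a)
(4) (a * 0)  =[mul_zero →]=  0    ⊢ ((3 * ((0 * 3) * b)) * a)
(5) ((0 * 3) * b)  =[mul_comm →]=  (b * (0 * 3))    ⊢ ((3 * (b * (0 * 3))) * a)
(6) (0 * 3)  =[mul_comm →]=  (3 * 0)    ⊢ ((3 * (b * (3 * 0))) * a)
(7) (3 * (b * (3 * 0)))  =[mul_comm →]=  ((b * (3 * 0)) * 3)    ⊢ (((b * (3 * 0)) * 3) * a)
(8) (b * (3 * 0))  =[mul_comm →]=  ((3 * 0) * b)    ⊢ ((((3 * 0) * b) * 3) * a)
(9) (3 * 0)  =[mul_zero →]=  0    ⊢ (((0 * b) * 3) * a)
(10) (((0 * b) * 3) * a)  =[mul_comm →]=  (a * ((0 * b) * 3))
(11) (0 * b)  =[mul_comm →]=  (b * 0)    ⊢ (a * ((b * 0) * 3))
(12) (b * 0)  =[mul_zero →]=  0    ⊢ (a * (0 * 3))
(13) (a * (0 * 3))  =[mul_comm →]=  ((0 * 3) * a)
(14) (0 * 3)  =[mul_comm →]=  (3 * 0)    ⊢ ((3 * 0) * a)
(15) (3 * 0)  =[mul_zero →]=  0    ⊢ cost 3, within 3

(0 * a)   [cost 3]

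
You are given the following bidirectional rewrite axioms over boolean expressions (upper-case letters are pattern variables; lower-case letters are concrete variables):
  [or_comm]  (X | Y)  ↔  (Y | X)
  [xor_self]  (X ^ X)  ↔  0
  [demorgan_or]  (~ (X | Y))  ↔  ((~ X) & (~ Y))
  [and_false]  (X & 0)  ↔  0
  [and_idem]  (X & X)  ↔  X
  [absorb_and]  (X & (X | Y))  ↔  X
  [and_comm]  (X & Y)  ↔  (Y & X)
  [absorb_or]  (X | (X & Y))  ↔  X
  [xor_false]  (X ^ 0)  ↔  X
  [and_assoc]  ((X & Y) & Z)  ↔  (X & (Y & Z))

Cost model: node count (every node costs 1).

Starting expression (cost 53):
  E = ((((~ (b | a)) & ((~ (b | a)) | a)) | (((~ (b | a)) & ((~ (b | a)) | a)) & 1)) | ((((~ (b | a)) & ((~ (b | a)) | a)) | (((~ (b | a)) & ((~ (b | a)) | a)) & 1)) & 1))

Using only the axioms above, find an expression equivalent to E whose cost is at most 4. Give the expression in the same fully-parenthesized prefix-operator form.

(1) ((((~ (b | a)) & ((~ (b | a)) | a)) | (((~ (b | a)) & ((~ (b | a)) | a)) & 1)) | ((((~ (b | a)) & ((~ (b | a)) | a)) | (((~ (b | a)) & ((~ (b | a)) | a)) & 1)) & 1))  =[absorb_or →]=  (((~ (b | a)) & ((~ (b | a)) | a)) | (((~ (b | a)) & ((~ (b | a)) | a)) & 1))
(2) (((~ (b | a)) & ((~ (b | a)) | a)) | (((~ (b | a)) & ((~ (b | a)) | a)) & 1))  =[absorb_or →]=  ((~ (b | a)) & ((~ (b | a)) | a))
(3) ((~ (b | a)) & ((~ (b | a)) | a))  =[absorb_and →]=  (~ (b | a))    ⊢ cost 4, within 4

(~ (b | a))   [cost 4]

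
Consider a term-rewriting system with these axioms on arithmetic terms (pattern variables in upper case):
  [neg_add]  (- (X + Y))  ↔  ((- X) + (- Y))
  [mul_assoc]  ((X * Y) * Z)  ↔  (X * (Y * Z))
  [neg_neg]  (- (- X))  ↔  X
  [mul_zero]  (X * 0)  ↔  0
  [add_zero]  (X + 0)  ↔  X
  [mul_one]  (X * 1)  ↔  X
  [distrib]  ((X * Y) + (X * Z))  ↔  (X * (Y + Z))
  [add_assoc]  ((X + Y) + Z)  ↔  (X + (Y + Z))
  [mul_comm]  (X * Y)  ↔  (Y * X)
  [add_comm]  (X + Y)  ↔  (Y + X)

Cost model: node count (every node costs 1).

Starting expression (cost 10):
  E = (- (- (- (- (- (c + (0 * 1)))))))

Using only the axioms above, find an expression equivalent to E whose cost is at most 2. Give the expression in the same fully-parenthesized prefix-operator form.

step 1: neg_neg (→) rewrites (- (- (- (c + (0 * 1))))) into (- (c + (0 * 1))), now (- (- (- (c + (0 * 1)))))
step 2: neg_neg (→) rewrites (- (- (- (c + (0 * 1))))) into (- (c + (0 * 1)))
step 3: mul_one (→) rewrites (0 * 1) into 0, now (- (c + 0))
step 4: add_zero (→) rewrites (c + 0) into c, reaching cost 2 (bound 2)

(- c)   [cost 2]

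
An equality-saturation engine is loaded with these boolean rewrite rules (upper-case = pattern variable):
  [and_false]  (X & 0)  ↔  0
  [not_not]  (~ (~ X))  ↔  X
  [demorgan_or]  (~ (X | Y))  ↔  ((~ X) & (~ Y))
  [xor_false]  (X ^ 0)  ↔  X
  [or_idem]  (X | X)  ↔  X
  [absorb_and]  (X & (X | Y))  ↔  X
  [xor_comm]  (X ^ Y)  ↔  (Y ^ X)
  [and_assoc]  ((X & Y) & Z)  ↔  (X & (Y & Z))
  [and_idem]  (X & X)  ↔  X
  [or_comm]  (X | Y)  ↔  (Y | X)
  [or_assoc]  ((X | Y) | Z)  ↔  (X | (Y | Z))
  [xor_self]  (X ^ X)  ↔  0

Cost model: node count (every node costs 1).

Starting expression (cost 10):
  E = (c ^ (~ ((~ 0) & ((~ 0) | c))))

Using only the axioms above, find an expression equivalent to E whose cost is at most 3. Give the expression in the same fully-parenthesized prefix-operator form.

(c ^ 0)   [cost 3]

1. [absorb_and →] ((~ 0) & ((~ 0) | c))  →  (~ 0);  E = (c ^ (~ (~ 0)))
2. [not_not →] (~ (~ 0))  →  0;  cost 3 ≤ 3, done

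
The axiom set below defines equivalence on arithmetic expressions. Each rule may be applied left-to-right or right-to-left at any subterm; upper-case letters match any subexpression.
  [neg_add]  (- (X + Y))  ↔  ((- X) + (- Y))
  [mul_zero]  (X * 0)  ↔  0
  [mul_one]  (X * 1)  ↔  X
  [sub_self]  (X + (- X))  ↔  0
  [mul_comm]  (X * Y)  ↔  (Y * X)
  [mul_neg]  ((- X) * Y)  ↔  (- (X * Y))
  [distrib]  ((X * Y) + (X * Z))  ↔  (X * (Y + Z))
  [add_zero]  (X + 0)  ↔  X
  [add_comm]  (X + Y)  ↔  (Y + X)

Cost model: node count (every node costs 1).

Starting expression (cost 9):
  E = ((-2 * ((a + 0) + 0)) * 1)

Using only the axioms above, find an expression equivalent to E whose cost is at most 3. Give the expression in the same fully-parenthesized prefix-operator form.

(-2 * a)   [cost 3]

(1) ((-2 * ((a + 0) + 0)) * 1)  =[mul_one →]=  (-2 * ((a + 0) + 0))
(2) (a + 0)  =[add_zero →]=  a    ⊢ (-2 * (a + 0))
(3) (a + 0)  =[add_zero →]=  a    ⊢ cost 3, within 3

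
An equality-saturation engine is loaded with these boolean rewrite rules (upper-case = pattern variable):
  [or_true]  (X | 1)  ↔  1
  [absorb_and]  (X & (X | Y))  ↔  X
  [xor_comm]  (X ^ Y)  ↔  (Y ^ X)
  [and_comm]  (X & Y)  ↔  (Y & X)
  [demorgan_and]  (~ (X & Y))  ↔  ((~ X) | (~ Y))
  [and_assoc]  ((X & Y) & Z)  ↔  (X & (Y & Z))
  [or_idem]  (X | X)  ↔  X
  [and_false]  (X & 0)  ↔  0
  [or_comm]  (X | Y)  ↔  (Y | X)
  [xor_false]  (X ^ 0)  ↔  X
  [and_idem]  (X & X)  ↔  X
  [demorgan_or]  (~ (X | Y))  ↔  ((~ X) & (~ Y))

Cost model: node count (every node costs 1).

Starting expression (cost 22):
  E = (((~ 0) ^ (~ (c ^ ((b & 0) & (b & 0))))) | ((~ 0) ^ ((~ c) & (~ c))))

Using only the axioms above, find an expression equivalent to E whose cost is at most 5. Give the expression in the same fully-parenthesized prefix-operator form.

step 1: and_idem (→) rewrites ((b & 0) & (b & 0)) into (b & 0), now (((~ 0) ^ (~ (c ^ (b & 0)))) | ((~ 0) ^ ((~ c) & (~ c))))
step 2: and_false (→) rewrites (b & 0) into 0, now (((~ 0) ^ (~ (c ^ 0))) | ((~ 0) ^ ((~ c) & (~ c))))
step 3: and_idem (→) rewrites ((~ c) & (~ c)) into (~ c), now (((~ 0) ^ (~ (c ^ 0))) | ((~ 0) ^ (~ c)))
step 4: xor_false (→) rewrites (c ^ 0) into c, now (((~ 0) ^ (~ c)) | ((~ 0) ^ (~ c)))
step 5: or_idem (→) rewrites (((~ 0) ^ (~ c)) | ((~ 0) ^ (~ c))) into ((~ 0) ^ (~ c)), reaching cost 5 (bound 5)

((~ 0) ^ (~ c))   [cost 5]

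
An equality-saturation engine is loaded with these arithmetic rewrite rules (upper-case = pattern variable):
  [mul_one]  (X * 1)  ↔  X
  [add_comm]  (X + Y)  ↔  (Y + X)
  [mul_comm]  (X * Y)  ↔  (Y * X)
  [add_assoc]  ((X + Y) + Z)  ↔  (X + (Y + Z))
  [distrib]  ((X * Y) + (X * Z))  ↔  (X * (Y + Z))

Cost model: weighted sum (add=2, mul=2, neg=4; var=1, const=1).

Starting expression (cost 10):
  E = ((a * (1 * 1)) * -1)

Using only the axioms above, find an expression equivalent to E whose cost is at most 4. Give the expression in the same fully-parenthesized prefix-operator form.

(a * -1)   [cost 4]

1. [mul_one →] (1 * 1)  →  1;  E = ((a * 1) * -1)
2. [mul_one →] (a * 1)  →  a;  cost 4 ≤ 4, done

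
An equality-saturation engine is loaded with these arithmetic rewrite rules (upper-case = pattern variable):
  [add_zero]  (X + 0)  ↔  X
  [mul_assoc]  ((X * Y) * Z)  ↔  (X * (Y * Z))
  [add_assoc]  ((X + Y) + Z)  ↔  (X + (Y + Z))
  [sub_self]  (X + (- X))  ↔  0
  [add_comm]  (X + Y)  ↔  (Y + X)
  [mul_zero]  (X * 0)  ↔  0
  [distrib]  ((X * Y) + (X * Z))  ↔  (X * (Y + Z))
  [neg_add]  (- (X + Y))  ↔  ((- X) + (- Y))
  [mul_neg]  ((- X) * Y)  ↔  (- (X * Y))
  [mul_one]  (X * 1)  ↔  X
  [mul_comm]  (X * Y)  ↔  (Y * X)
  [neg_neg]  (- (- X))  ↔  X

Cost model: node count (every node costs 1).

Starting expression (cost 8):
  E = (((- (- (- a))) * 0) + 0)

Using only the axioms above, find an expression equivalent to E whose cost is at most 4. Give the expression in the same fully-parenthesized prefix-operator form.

1. [mul_neg →] ((- (- (- a))) * 0)  →  (- ((- (- a)) * 0));  E = ((- ((- (- a)) * 0)) + 0)
2. [neg_neg →] (- (- a))  →  a;  E = ((- (a * 0)) + 0)
3. [add_zero →] ((- (a * 0)) + 0)  →  (- (a * 0));  cost 4 ≤ 4, done

(- (a * 0))   [cost 4]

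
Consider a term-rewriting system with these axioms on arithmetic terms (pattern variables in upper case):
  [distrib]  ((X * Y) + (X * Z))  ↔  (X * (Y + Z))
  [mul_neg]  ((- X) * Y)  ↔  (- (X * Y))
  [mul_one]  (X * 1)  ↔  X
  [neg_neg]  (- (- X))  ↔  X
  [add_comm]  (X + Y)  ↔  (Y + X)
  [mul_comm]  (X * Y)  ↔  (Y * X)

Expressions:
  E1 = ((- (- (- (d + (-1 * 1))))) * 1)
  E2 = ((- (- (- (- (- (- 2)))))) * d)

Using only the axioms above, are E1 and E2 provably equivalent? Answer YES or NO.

NO

All listed rules preserve value, hence provable equivalence implies equal values everywhere; look for a separating assignment.
d=0 gives E1 ↦ 1, E2 ↦ 0; values differ ⇒ not provably equivalent.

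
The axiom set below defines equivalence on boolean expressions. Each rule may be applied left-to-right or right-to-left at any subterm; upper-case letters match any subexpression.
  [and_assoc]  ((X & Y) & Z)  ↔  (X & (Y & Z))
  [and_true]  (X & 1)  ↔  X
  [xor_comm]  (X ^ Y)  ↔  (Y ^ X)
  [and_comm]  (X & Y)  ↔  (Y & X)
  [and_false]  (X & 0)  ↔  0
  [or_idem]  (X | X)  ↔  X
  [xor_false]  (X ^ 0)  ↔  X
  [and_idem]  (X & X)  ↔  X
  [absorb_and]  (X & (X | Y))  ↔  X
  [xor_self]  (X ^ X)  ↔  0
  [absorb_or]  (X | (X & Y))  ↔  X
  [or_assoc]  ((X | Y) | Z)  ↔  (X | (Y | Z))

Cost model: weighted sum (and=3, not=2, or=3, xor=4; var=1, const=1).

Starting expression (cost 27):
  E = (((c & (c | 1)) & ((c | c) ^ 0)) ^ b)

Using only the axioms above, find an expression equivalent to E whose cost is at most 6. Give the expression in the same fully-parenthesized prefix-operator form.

(1) (c & (c | 1))  =[absorb_and →]=  c    ⊢ ((c & ((c | c) ^ 0)) ^ b)
(2) ((c | c) ^ 0)  =[xor_false →]=  (c | c)    ⊢ ((c & (c | c)) ^ b)
(3) (c & (c | c))  =[absorb_and →]=  c    ⊢ cost 6, within 6

(c ^ b)   [cost 6]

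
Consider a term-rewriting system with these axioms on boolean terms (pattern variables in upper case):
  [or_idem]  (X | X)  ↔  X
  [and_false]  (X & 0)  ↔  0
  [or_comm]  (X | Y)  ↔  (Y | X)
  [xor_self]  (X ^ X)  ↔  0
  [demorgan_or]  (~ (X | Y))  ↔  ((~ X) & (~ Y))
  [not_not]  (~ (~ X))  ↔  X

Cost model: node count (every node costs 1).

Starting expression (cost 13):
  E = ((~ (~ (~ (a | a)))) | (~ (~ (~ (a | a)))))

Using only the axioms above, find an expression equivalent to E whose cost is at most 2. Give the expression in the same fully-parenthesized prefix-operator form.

(~ a)   [cost 2]

1. [or_idem →] ((~ (~ (~ (a | a)))) | (~ (~ (~ (a | a)))))  →  (~ (~ (~ (a | a))))
2. [not_not →] (~ (~ (a | a)))  →  (a | a);  E = (~ (a | a))
3. [or_idem →] (a | a)  →  a;  cost 2 ≤ 2, done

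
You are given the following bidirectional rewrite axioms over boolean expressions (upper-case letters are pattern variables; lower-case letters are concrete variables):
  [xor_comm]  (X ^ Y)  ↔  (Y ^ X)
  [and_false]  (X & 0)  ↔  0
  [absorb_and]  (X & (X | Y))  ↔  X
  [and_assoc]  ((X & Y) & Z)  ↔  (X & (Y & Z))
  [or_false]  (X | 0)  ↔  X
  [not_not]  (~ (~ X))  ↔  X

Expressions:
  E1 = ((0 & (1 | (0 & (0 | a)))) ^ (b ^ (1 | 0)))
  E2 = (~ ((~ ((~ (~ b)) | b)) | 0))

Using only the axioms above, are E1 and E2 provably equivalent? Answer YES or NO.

NO

All listed rules preserve value, hence provable equivalence implies equal values everywhere; look for a separating assignment.
a=0, b=0 gives E1 ↦ 1, E2 ↦ 0; values differ ⇒ not provably equivalent.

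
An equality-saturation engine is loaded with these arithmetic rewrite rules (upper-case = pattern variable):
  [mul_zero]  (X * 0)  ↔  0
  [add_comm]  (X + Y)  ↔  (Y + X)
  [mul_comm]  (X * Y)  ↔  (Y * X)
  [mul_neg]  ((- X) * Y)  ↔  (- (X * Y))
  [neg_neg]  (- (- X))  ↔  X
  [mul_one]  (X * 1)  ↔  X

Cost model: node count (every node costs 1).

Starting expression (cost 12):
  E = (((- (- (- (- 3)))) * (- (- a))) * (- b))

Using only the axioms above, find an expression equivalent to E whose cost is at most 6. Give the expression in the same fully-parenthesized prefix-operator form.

((3 * a) * (- b))   [cost 6]

1. [neg_neg →] (- (- (- (- 3))))  →  (- (- 3));  E = (((- (- 3)) * (- (- a))) * (- b))
2. [neg_neg →] (- (- a))  →  a;  E = (((- (- 3)) * a) * (- b))
3. [neg_neg →] (- (- 3))  →  3;  cost 6 ≤ 6, done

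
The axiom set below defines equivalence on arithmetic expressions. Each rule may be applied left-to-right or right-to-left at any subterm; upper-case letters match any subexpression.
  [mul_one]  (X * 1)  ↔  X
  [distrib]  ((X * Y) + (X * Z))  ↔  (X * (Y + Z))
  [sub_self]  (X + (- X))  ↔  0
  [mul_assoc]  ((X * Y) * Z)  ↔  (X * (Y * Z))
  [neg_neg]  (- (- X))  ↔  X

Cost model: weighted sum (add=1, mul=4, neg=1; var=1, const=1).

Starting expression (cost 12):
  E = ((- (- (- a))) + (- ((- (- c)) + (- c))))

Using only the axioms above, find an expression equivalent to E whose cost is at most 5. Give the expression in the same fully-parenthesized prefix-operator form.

((- a) + (- 0))   [cost 5]

(1) (- (- c))  =[neg_neg →]=  c    ⊢ ((- (- (- a))) + (- (c + (- c))))
(2) (- (- (- a)))  =[neg_neg →]=  (- a)    ⊢ ((- a) + (- (c + (- c))))
(3) (c + (- c))  =[sub_self →]=  0    ⊢ cost 5, within 5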